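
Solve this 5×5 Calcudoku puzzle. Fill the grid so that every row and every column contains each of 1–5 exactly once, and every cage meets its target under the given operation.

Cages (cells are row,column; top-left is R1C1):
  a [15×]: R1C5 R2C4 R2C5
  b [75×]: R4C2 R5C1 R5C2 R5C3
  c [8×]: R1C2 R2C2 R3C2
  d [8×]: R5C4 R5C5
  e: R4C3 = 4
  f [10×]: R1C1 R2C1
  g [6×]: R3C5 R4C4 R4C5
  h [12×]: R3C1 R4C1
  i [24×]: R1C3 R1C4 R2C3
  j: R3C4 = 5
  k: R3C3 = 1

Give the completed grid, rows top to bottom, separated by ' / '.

K is a freebie; hence R3C3 = 1.
Cage j is given, which forces R3C4 = 5.
Cage b has product 75, which forces R4C2 = 5.
Cage e is given, so R4C3 = 4.
Cage i needs product 24, so R1C4 = 4.
Cage h's pair has product 12; hence R3C1 = 4.
Row 3 now contains 4, so R3C2 = 2.
2 is placed in row 3, which forces R3C5 = 3.
Row 4 now contains 4, which forces R4C1 = 3.
4 is placed in column 4; hence R5C4 = 2.
2 is placed in row 5, which forces R5C5 = 4.
Column 2 already has 2; hence R1C2 = 1.
Row 1 now contains 1, leaving R1C5 = 5.
Cage c needs product 8; hence R2C2 = 4.
Cage a has product 15, leaving R2C4 = 3.
Column 5 already has 5, so R2C5 = 1.
2 is placed in column 4; hence R4C4 = 1.
Cage g has product 6, which forces R4C5 = 2.
Column 2 now contains 1, leaving R5C2 = 3.
Row 5 now contains 3, so R5C3 = 5.
Row 1 now contains 5, so R1C1 = 2.
Cage i has product 24, which forces R1C3 = 3.
The two cells of cage f must have product 10, leaving R2C1 = 5.
3 is placed in row 2; hence R2C3 = 2.
Row 5 now contains 5; hence R5C1 = 1.

2 1 3 4 5 / 5 4 2 3 1 / 4 2 1 5 3 / 3 5 4 1 2 / 1 3 5 2 4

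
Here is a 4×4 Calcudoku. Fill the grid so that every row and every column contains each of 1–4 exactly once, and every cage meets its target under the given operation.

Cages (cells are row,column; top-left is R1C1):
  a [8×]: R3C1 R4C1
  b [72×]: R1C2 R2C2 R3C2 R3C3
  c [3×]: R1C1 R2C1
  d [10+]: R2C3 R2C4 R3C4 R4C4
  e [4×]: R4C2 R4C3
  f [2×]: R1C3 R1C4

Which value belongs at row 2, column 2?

Cage b has product 72, which forces R3C3 = 3.
The only place for 4 in row 1 is R1C2.
Cage b has product 72, which forces R2C2 = 3.
4 is placed in column 2, leaving R3C2 = 2.
4 is placed in column 2, which forces R4C2 = 1.
The two cells of cage e must have product 4; hence R4C3 = 4.
Cage c's pair has product 3; hence R1C1 = 3.
3 is placed in row 2, which forces R2C1 = 1.
Row 2 already has 1, so R2C3 = 2.
Row 2 now contains 2; hence R2C4 = 4.
Row 3 already has 2, so R3C1 = 4.
Column 4 already has 4, leaving R3C4 = 1.
Row 4 now contains 4, so R4C1 = 2.
Cage d needs sum 10, so R4C4 = 3.
2 is placed in column 3, so R1C3 = 1.
Column 4 already has 1, leaving R1C4 = 2.
Completed grid: 3 4 1 2 / 1 3 2 4 / 4 2 3 1 / 2 1 4 3.

3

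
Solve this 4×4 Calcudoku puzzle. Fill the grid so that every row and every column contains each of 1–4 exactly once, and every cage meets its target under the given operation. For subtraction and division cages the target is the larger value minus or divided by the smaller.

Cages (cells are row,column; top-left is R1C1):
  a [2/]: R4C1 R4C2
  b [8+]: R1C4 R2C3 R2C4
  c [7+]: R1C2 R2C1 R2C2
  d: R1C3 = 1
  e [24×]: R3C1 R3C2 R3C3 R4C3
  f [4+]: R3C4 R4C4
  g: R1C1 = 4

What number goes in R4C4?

Cage g is given, leaving R1C1 = 4.
D is a freebie, which forces R1C3 = 1.
In column 4, 4 can only go at R2C4, so R2C4 = 4.
Cage b has sum 8, leaving R1C4 = 2.
Cage b has sum 8, which forces R2C3 = 2.
2 is placed in row 1; hence R1C2 = 3.
Row 2 already has 2; hence R2C1 = 3.
The 3 cells of cage c must have sum 7, which forces R2C2 = 1.
Column 2 already has 1, leaving R3C2 = 2.
Column 2 now contains 2, which forces R4C2 = 4.
Row 4 already has 4; hence R4C3 = 3.
Row 4 now contains 3, which forces R4C4 = 1.
Row 3 already has 2; hence R3C1 = 1.
Column 3 already has 3, so R3C3 = 4.
Column 4 now contains 1, so R3C4 = 3.
Row 4 already has 1; hence R4C1 = 2.
The full grid is 4 3 1 2 / 3 1 2 4 / 1 2 4 3 / 2 4 3 1.

1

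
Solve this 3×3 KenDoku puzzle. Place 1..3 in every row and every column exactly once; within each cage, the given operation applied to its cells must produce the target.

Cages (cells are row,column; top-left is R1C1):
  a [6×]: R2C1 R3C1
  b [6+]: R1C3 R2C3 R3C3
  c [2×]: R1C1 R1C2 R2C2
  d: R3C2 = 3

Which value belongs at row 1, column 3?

Cage c has product 2; hence R1C1 = 1.
The 3 cells of cage c must have product 2, leaving R1C2 = 2.
Row 1 now contains 2, so R1C3 = 3.
The 3 cells of cage c must have product 2, so R2C2 = 1.
Row 2 already has 1, which forces R2C3 = 2.
D is a freebie, leaving R3C2 = 3.
Column 3 already has 2, which forces R3C3 = 1.
Row 2 already has 2, leaving R2C1 = 3.
Row 3 already has 3, so R3C1 = 2.
The full grid is 1 2 3 / 3 1 2 / 2 3 1.

3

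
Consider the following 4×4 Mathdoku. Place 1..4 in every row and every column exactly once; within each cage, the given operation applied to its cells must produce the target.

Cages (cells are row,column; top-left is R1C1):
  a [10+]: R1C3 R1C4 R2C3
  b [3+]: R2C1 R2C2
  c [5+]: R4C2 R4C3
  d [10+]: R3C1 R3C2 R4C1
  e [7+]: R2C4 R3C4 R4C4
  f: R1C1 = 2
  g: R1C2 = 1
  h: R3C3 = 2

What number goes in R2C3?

3

F is a freebie, so R1C1 = 2.
G is a freebie, so R1C2 = 1.
2 is placed in row 1, which forces R1C3 = 4.
Row 1 already has 4, leaving R1C4 = 3.
2 is placed in column 1, leaving R2C1 = 1.
1 is placed in column 2, so R2C2 = 2.
4 is placed in column 3, so R2C3 = 3.
Row 2 already has 2; hence R2C4 = 4.
2 is placed in column 1; hence R3C1 = 4.
Row 3 now contains 4, leaving R3C2 = 3.
Cage h is given, which forces R3C3 = 2.
2 is placed in row 3; hence R3C4 = 1.
4 is placed in column 1, leaving R4C1 = 3.
3 is placed in column 2, so R4C2 = 4.
2 is placed in column 3, which forces R4C3 = 1.
Column 4 already has 1, leaving R4C4 = 2.
Filled in: 2 1 4 3 / 1 2 3 4 / 4 3 2 1 / 3 4 1 2.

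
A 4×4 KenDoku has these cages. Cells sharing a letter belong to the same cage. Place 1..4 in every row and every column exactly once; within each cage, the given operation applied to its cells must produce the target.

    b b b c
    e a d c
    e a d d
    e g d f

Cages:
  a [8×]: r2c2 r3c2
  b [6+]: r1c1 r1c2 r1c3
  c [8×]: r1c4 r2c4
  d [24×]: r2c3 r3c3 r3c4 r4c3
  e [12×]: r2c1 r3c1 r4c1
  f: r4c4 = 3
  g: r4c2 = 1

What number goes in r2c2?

4

Cage g is given, leaving r4c2 = 1.
F is a freebie, which forces r4c4 = 3.
Row 4 already has 3, leaving r4c1 = 4.
Row 4 already has 4, so r4c3 = 2.
Row 1 needs a 4, and only r1c4 is open for it.
Column 4 already has 4; hence r2c4 = 2.
Column 4 already has 4, so r3c4 = 1.
Cage e has product 12, so r2c1 = 1.
2 is placed in row 2, leaving r2c2 = 4.
Row 2 already has 4; hence r2c3 = 3.
1 is placed in row 3; hence r3c1 = 3.
Cage a needs two cells with product 8, leaving r3c2 = 2.
3 is placed in column 3, which forces r3c3 = 4.
Column 1 now contains 3, which forces r1c1 = 2.
Column 2 already has 2; hence r1c2 = 3.
3 is placed in column 3; hence r1c3 = 1.
The full grid is 2 3 1 4 / 1 4 3 2 / 3 2 4 1 / 4 1 2 3.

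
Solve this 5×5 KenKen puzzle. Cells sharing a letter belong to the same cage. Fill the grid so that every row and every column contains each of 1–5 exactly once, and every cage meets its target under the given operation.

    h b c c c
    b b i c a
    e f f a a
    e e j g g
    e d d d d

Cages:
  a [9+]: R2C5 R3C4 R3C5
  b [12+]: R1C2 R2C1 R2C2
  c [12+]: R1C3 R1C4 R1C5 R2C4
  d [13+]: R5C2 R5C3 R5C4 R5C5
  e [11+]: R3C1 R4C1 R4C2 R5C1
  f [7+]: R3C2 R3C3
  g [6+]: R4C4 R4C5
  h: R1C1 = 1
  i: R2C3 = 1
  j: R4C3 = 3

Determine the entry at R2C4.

H is a freebie; hence R1C1 = 1.
Cage i is a single given cell, leaving R2C3 = 1.
J is a freebie, leaving R4C3 = 3.
Row 5 needs a 2, and only R5C1 is open for it.
The 4 cells of cage e must have sum 11; hence R3C1 = 3.
Cage a has sum 9, which forces R2C5 = 4.
The 3 cells of cage a must have sum 9, so R3C4 = 4.
Cage a needs sum 9, so R3C5 = 1.
Row 2 now contains 4; hence R2C1 = 5.
5 is placed in column 1, leaving R4C1 = 4.
Cage g's pair has sum 6; hence R4C4 = 1.
The two cells of cage g must have sum 6, which forces R4C5 = 5.
Column 5 already has 5; hence R5C5 = 3.
Cage c needs sum 12, leaving R1C3 = 5.
The 4 cells of cage c must have sum 12, which forces R1C4 = 3.
Column 5 already has 3, which forces R1C5 = 2.
Cage c has sum 12, so R2C4 = 2.
Column 3 already has 5, which forces R3C3 = 2.
Row 4 now contains 1; hence R4C2 = 2.
The 4 cells of cage d must have sum 13, which forces R5C2 = 1.
The 4 cells of cage d must have sum 13, so R5C3 = 4.
Row 5 already has 3, which forces R5C4 = 5.
5 is placed in row 1, leaving R1C2 = 4.
Row 2 now contains 2, leaving R2C2 = 3.
2 is placed in row 3, so R3C2 = 5.
Completed grid: 1 4 5 3 2 / 5 3 1 2 4 / 3 5 2 4 1 / 4 2 3 1 5 / 2 1 4 5 3.

2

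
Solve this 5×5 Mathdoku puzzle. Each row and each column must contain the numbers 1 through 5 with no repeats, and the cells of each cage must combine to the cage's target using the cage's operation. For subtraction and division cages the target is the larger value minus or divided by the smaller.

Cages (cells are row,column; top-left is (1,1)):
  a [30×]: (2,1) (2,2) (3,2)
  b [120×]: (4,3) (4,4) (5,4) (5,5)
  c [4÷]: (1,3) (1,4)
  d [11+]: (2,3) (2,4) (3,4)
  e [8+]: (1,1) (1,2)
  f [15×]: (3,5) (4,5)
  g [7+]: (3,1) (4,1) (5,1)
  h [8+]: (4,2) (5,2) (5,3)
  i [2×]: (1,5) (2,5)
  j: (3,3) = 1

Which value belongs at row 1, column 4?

1

J is a freebie, so (3,3) = 1.
1 is placed in column 3, which forces (1,3) = 4.
Cage c needs two cells with quotient 4, leaving (1,4) = 1.
1 is placed in row 1, leaving (1,5) = 2.
Column 5 already has 2; hence (2,5) = 1.
Row 2 needs a 4, and only (2,4) is open for it.
Cage b needs product 120, so (5,5) = 4.
Row 3 needs a 4, and only (3,1) is open for it.
Row 4 needs a 4, and only (4,2) is open for it.
Cage h needs sum 8, which forces (5,2) = 1.
Cage h has sum 8, so (5,3) = 3.
Cage g needs sum 7; hence (4,1) = 1.
Cage b needs product 120, so (4,4) = 3.
Row 4 now contains 3, so (4,5) = 5.
Row 5 now contains 1, which forces (5,1) = 2.
Row 5 already has 2, leaving (5,4) = 5.
Cage d needs sum 11, leaving (2,3) = 5.
Column 4 now contains 5, leaving (3,4) = 2.
5 is placed in column 5, so (3,5) = 3.
Row 4 already has 5, leaving (4,3) = 2.
Row 2 now contains 5, so (2,1) = 3.
Cage a has product 30, which forces (2,2) = 2.
Row 3 now contains 3, leaving (3,2) = 5.
3 is placed in column 1, which forces (1,1) = 5.
Column 2 already has 5, which forces (1,2) = 3.
Filled in: 5 3 4 1 2 / 3 2 5 4 1 / 4 5 1 2 3 / 1 4 2 3 5 / 2 1 3 5 4.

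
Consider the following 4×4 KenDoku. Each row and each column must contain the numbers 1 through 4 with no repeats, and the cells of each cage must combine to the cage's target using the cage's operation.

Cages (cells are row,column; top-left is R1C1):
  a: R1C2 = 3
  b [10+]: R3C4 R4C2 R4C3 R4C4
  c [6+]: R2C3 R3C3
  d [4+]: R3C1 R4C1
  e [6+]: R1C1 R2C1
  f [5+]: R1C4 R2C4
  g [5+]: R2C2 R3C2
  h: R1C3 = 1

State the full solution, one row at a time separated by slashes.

4 3 1 2 / 2 1 4 3 / 3 4 2 1 / 1 2 3 4

A is a freebie; hence R1C2 = 3.
Cage h is given, which forces R1C3 = 1.
In row 2, 3 can only go at R2C4, so R2C4 = 3.
The two cells of cage f must have sum 5, which forces R1C4 = 2.
Cage b has sum 10, which forces R4C3 = 3.
Row 1 already has 2; hence R1C1 = 4.
Cage e's pair has sum 6, leaving R2C1 = 2.
Row 2 already has 2; hence R2C3 = 4.
Cage d's pair has sum 4, leaving R3C1 = 3.
Column 3 now contains 4, so R3C3 = 2.
3 is placed in row 4, which forces R4C1 = 1.
Cage b needs sum 10, which forces R4C2 = 2.
1 is placed in row 4; hence R4C4 = 4.
Row 2 already has 4, so R2C2 = 1.
Cage g's pair has sum 5, leaving R3C2 = 4.
Column 4 now contains 4, so R3C4 = 1.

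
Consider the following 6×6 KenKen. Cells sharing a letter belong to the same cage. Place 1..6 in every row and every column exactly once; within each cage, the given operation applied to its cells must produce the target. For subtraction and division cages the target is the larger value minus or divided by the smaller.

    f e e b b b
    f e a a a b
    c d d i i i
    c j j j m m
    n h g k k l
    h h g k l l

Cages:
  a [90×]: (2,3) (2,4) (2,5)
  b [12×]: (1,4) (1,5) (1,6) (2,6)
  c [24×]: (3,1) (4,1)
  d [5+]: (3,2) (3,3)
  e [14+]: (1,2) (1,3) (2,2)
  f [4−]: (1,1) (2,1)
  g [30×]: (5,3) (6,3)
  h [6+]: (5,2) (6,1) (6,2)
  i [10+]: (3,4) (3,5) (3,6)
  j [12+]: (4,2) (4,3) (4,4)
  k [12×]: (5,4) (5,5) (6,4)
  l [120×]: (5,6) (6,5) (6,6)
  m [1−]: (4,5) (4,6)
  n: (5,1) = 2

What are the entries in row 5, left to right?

2 1 5 3 4 6

N is a freebie, leaving (5,1) = 2.
Row 2 needs a 2, and only (2,6) is open for it.
Row 2 needs a 1, and only (2,1) is open for it.
Column 1 already has 1, leaving (1,1) = 5.
Cage h has sum 6, so (5,2) = 1.
Column 1 already has 1, which forces (6,1) = 3.
The 3 cells of cage h must have sum 6, so (6,2) = 2.
The 3 cells of cage k must have product 12, so (6,4) = 1.
In row 1, 4 can only go at (1,3), so (1,3) = 4.
Cage e has sum 14, leaving (1,2) = 6.
The 3 cells of cage e must have sum 14, so (2,2) = 4.
4 is placed in column 2; hence (3,2) = 3.
Column 2 already has 3, so (4,2) = 5.
The two cells of cage d must have sum 5, which forces (3,3) = 2.
In row 3, 6 can only go at (3,1), so (3,1) = 6.
6 is placed in column 1, which forces (4,1) = 4.
4 is placed in row 4, so (4,4) = 6.
Cage j has sum 12; hence (4,3) = 1.
Cage m's pair has difference 1, so (4,5) = 2.
1 is placed in row 4; hence (4,6) = 3.
The 4 cells of cage b must have product 12; hence (1,4) = 2.
Cage b has product 12; hence (1,5) = 3.
3 is placed in column 6; hence (1,6) = 1.
Column 5 now contains 3, which forces (5,5) = 4.
Cage i has sum 10, leaving (3,5) = 1.
Row 5 now contains 4, so (5,4) = 3.
Cage l needs product 120; hence (6,6) = 4.
Cage a needs product 90; hence (2,3) = 3.
3 is placed in column 4, leaving (2,4) = 5.
Cage a has product 90, so (2,5) = 6.
Cage i has sum 10, so (3,4) = 4.
Column 6 already has 4, leaving (3,6) = 5.
Column 6 already has 5, which forces (5,6) = 6.
6 is placed in column 5, so (6,5) = 5.
Row 5 already has 6, leaving (5,3) = 5.
Row 6 already has 5, so (6,3) = 6.
Completed grid: 5 6 4 2 3 1 / 1 4 3 5 6 2 / 6 3 2 4 1 5 / 4 5 1 6 2 3 / 2 1 5 3 4 6 / 3 2 6 1 5 4.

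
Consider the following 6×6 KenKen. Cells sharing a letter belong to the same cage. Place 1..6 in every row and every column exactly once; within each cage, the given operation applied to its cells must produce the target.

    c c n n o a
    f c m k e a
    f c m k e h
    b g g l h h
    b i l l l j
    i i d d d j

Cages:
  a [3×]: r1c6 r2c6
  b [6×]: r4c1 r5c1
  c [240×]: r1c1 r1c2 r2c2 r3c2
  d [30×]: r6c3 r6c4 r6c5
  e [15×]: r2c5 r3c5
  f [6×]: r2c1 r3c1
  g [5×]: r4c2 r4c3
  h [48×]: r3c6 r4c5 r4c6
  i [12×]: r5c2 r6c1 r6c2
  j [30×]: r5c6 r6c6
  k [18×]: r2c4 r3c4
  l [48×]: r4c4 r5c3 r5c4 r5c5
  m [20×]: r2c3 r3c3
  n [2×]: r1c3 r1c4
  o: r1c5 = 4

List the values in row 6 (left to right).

O is a freebie, which forces r1c5 = 4.
Row 1 needs a 3, and only r1c6 is open for it.
Column 6 already has 3, which forces r2c6 = 1.
The only place for 1 in row 3 is r3c1.
Cage f needs two cells with product 6, leaving r2c1 = 6.
Row 2 already has 6, which forces r2c4 = 3.
Row 2 now contains 3, so r2c5 = 5.
Column 4 now contains 3, which forces r3c4 = 6.
Column 5 now contains 5, so r3c5 = 3.
Cage c needs product 240, which forces r1c2 = 6.
Row 2 now contains 5, leaving r2c3 = 4.
The two cells of cage m must have product 20; hence r3c3 = 5.
Column 3 already has 5, so r4c3 = 1.
Cage c has product 240; hence r1c1 = 5.
1 is placed in column 3, so r1c3 = 2.
Cage n needs two cells with product 2, so r1c4 = 1.
Row 2 now contains 4, which forces r2c2 = 2.
Cage c needs product 240; hence r3c2 = 4.
4 is placed in row 3, leaving r3c6 = 2.
1 is placed in row 4; hence r4c2 = 5.
Cage d needs product 30; hence r6c4 = 5.
Row 6 already has 5; hence r6c6 = 6.
Cage h needs product 48; hence r4c5 = 6.
Column 6 already has 6, which forces r4c6 = 4.
Column 6 already has 6, so r5c6 = 5.
Cage i needs product 12, so r6c1 = 4.
6 is placed in row 6, which forces r6c3 = 3.
Cage d needs product 30, leaving r6c5 = 2.
4 is placed in row 4; hence r4c4 = 2.
The 3 cells of cage i must have product 12, which forces r5c2 = 3.
3 is placed in column 3, so r5c3 = 6.
The 4 cells of cage l must have product 48; hence r5c4 = 4.
2 is placed in column 5, leaving r5c5 = 1.
Row 6 already has 3, so r6c2 = 1.
Row 4 already has 2, which forces r4c1 = 3.
3 is placed in row 5, leaving r5c1 = 2.
Completed grid: 5 6 2 1 4 3 / 6 2 4 3 5 1 / 1 4 5 6 3 2 / 3 5 1 2 6 4 / 2 3 6 4 1 5 / 4 1 3 5 2 6.

4 1 3 5 2 6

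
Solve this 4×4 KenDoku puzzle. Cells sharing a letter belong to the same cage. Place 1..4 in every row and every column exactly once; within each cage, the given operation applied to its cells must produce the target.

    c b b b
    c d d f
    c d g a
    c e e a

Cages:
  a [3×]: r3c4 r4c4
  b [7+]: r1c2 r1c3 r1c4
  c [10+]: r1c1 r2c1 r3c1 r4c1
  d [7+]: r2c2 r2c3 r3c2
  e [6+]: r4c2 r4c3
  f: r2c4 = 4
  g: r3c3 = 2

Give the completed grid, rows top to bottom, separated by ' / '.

3 4 1 2 / 2 1 3 4 / 4 3 2 1 / 1 2 4 3

Cage f is a single given cell, leaving r2c4 = 4.
Cage g is a single given cell, which forces r3c3 = 2.
2 is placed in column 3, so r4c3 = 4.
Cage b has sum 7, which forces r1c2 = 4.
4 is placed in column 3, so r1c3 = 1.
Cage b has sum 7; hence r1c4 = 2.
Column 3 now contains 1, so r2c3 = 3.
Column 2 already has 4, leaving r3c2 = 3.
Row 3 already has 3, which forces r3c4 = 1.
4 is placed in row 4, which forces r4c2 = 2.
Column 4 already has 1, which forces r4c4 = 3.
Row 1 now contains 2; hence r1c1 = 3.
The 4 cells of cage c must have sum 10; hence r2c1 = 2.
Column 2 already has 2, which forces r2c2 = 1.
Row 3 now contains 1, leaving r3c1 = 4.
Row 4 now contains 3, which forces r4c1 = 1.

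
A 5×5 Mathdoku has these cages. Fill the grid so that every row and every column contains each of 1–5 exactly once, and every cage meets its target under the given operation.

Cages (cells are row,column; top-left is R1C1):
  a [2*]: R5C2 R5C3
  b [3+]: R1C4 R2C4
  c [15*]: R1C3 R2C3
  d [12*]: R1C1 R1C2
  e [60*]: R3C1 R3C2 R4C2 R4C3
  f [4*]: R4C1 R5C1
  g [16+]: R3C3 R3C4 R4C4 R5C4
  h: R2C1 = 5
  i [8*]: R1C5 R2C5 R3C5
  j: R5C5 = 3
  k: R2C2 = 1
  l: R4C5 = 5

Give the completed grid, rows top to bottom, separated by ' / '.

3 4 5 1 2 / 5 1 3 2 4 / 2 5 4 3 1 / 1 3 2 4 5 / 4 2 1 5 3

Cage h is given, so R2C1 = 5.
Cage k is a single given cell; hence R2C2 = 1.
Row 2 now contains 5, which forces R2C3 = 3.
1 is placed in row 2, so R2C4 = 2.
Row 2 already has 2, which forces R2C5 = 4.
Cage l is a single given cell, so R4C5 = 5.
Column 2 already has 1, leaving R5C2 = 2.
Row 5 now contains 2, leaving R5C3 = 1.
J is a freebie; hence R5C5 = 3.
Column 3 now contains 3, so R1C3 = 5.
Column 4 now contains 2; hence R1C4 = 1.
Row 1 already has 1, leaving R1C5 = 2.
Cage e needs product 60, so R3C2 = 5.
Cage g needs sum 16; hence R3C3 = 4.
5 is placed in row 3, leaving R3C4 = 3.
Column 5 now contains 2; hence R3C5 = 1.
The two cells of cage f must have product 4, leaving R4C1 = 1.
The 4 cells of cage e must have product 60, leaving R4C2 = 3.
4 is placed in column 3, so R4C3 = 2.
3 is placed in column 4; hence R4C4 = 4.
Row 5 now contains 1, which forces R5C1 = 4.
Column 4 now contains 4, so R5C4 = 5.
4 is placed in column 1, so R1C1 = 3.
Column 2 now contains 3; hence R1C2 = 4.
Row 3 already has 1, leaving R3C1 = 2.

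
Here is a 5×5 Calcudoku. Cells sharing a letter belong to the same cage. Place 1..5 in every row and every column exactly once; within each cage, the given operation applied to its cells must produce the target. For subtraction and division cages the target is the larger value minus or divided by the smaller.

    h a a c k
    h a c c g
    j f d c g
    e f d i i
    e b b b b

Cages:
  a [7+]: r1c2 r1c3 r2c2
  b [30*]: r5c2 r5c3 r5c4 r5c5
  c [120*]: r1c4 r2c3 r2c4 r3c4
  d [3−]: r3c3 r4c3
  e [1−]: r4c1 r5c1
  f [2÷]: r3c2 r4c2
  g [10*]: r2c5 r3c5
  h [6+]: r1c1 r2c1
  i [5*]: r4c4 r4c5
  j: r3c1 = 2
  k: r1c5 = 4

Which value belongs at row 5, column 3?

2

Cage k is a single given cell, leaving r1c5 = 4.
Cage j is given, which forces r3c1 = 2.
Row 3 already has 2, which forces r3c5 = 5.
Column 5 now contains 5, so r4c5 = 1.
Column 5 now contains 5; hence r2c5 = 2.
The two cells of cage d must have difference 3; hence r3c3 = 1.
Cage f's pair has quotient 2, leaving r4c2 = 2.
The two cells of cage d must have difference 3, which forces r4c3 = 4.
Row 4 now contains 1, leaving r4c4 = 5.
2 is placed in column 5, which forces r5c5 = 3.
Cage a has sum 7, which forces r1c2 = 1.
The 4 cells of cage c must have product 120, so r1c4 = 2.
Cage c needs product 120, so r2c3 = 5.
Row 3 now contains 1, leaving r3c2 = 4.
Row 3 already has 4, leaving r3c4 = 3.
Row 4 now contains 5; hence r4c1 = 3.
The two cells of cage e must have difference 1, so r5c1 = 4.
1 is placed in column 2, leaving r5c2 = 5.
5 is placed in column 3, so r5c3 = 2.
2 is placed in column 4, leaving r5c4 = 1.
Row 1 now contains 1, so r1c1 = 5.
Row 1 now contains 2; hence r1c3 = 3.
5 is placed in row 2; hence r2c1 = 1.
Column 2 now contains 4, which forces r2c2 = 3.
Column 4 now contains 3, leaving r2c4 = 4.
The full grid is 5 1 3 2 4 / 1 3 5 4 2 / 2 4 1 3 5 / 3 2 4 5 1 / 4 5 2 1 3.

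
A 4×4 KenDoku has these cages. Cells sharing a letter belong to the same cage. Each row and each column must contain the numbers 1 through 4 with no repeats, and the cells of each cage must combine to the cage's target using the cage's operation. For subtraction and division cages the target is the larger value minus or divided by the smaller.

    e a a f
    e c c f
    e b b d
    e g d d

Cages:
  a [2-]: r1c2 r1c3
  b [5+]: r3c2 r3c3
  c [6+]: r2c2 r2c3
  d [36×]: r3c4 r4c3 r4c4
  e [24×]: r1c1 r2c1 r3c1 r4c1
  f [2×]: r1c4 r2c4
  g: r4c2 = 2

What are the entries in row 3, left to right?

2 1 4 3

Cage d has product 36, which forces r3c4 = 3.
Cage g is given, which forces r4c2 = 2.
Cage d has product 36, so r4c3 = 3.
Cage d has product 36; hence r4c4 = 4.
2 is placed in column 2; hence r2c2 = 4.
Cage c needs two cells with sum 6; hence r2c3 = 2.
Row 2 already has 2, which forces r2c4 = 1.
Column 2 now contains 4, which forces r3c2 = 1.
Row 3 already has 1, leaving r3c3 = 4.
Row 4 now contains 4, which forces r4c1 = 1.
Cage e has product 24, leaving r1c1 = 4.
Column 2 now contains 4, leaving r1c2 = 3.
Column 3 now contains 2, which forces r1c3 = 1.
Column 4 already has 1, so r1c4 = 2.
Row 2 already has 2; hence r2c1 = 3.
Row 3 now contains 4, leaving r3c1 = 2.
Filled in: 4 3 1 2 / 3 4 2 1 / 2 1 4 3 / 1 2 3 4.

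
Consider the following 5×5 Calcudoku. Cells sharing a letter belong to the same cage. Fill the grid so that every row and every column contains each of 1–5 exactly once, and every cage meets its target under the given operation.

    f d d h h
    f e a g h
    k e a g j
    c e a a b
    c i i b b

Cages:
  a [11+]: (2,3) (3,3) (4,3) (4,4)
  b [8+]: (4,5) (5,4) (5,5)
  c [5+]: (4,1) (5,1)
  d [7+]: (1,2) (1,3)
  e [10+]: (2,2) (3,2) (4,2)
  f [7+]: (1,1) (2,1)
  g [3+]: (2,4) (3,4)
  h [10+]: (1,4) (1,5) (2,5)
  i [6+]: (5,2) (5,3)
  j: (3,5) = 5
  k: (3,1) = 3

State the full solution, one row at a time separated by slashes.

Cage k is a single given cell, which forces (3,1) = 3.
J is a freebie, so (3,5) = 5.
The only place for 1 in row 1 is (1,5).
Cage h has sum 10, which forces (1,4) = 5.
Cage h has sum 10; hence (2,5) = 4.
Row 1 already has 5, which forces (1,1) = 2.
The two cells of cage f must have sum 7; hence (2,1) = 5.
Cage b has sum 8, which forces (4,5) = 3.
Cage b has sum 8, so (5,4) = 3.
Cage b needs sum 8, so (5,5) = 2.
The 3 cells of cage e must have sum 10, so (4,2) = 5.
Column 2 already has 5, so (5,2) = 1.
Row 5 now contains 1, so (5,3) = 5.
1 is placed in column 2, so (2,2) = 3.
Cage e has sum 10; hence (3,2) = 2.
Row 3 now contains 2; hence (3,3) = 4.
Row 3 now contains 2, leaving (3,4) = 1.
Cage c's pair has sum 5, so (4,1) = 1.
Row 4 already has 1; hence (4,3) = 2.
Row 4 already has 2, leaving (4,4) = 4.
Row 5 now contains 1; hence (5,1) = 4.
Column 2 already has 3, leaving (1,2) = 4.
Column 3 already has 4; hence (1,3) = 3.
2 is placed in column 3, so (2,3) = 1.
1 is placed in column 4, leaving (2,4) = 2.

2 4 3 5 1 / 5 3 1 2 4 / 3 2 4 1 5 / 1 5 2 4 3 / 4 1 5 3 2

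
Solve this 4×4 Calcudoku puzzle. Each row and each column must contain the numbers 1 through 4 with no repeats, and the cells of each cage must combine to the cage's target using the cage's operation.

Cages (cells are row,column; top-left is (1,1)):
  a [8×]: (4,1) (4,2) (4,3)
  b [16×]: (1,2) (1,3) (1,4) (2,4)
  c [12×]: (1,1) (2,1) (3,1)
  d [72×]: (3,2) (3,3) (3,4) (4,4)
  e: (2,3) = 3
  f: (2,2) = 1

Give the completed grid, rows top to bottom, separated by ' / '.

3 2 4 1 / 4 1 3 2 / 1 3 2 4 / 2 4 1 3

Cage f is given, which forces (2,2) = 1.
Cage e is a single given cell, leaving (2,3) = 3.
Cage b needs product 16; hence (2,4) = 2.
2 is placed in column 4; hence (3,4) = 4.
The 4 cells of cage d must have product 72, leaving (4,4) = 3.
Column 4 now contains 4; hence (1,4) = 1.
Row 2 already has 3; hence (2,1) = 4.
Cage d has product 72, leaving (3,2) = 3.
Row 3 now contains 4, leaving (3,3) = 2.
Row 1 already has 1, leaving (1,1) = 3.
Cage b needs product 16, leaving (1,2) = 2.
Column 3 now contains 2; hence (1,3) = 4.
Row 3 already has 3, so (3,1) = 1.
1 is placed in column 1; hence (4,1) = 2.
Column 2 now contains 2, so (4,2) = 4.
4 is placed in column 3; hence (4,3) = 1.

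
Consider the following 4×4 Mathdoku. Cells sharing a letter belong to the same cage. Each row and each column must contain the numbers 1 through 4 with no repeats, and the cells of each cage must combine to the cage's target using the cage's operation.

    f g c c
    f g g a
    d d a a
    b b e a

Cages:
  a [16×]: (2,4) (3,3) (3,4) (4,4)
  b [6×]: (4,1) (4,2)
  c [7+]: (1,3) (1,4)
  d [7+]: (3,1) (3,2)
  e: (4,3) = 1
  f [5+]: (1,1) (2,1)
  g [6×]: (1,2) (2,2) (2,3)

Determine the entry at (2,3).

Cage a has product 16, so (3,3) = 2.
Cage e is a single given cell, leaving (4,3) = 1.
1 is placed in column 3; hence (2,3) = 3.
Column 3 now contains 3, leaving (1,3) = 4.
Cage c needs two cells with sum 7, leaving (1,4) = 3.
Row 1 now contains 3, which forces (1,1) = 1.
Row 1 now contains 1, so (1,2) = 2.
Cage f needs two cells with sum 5, which forces (2,1) = 4.
Column 2 now contains 2, leaving (2,2) = 1.
Row 2 now contains 1; hence (2,4) = 2.
Column 1 already has 4, leaving (3,1) = 3.
Row 3 now contains 3, which forces (3,2) = 4.
Row 3 already has 4, leaving (3,4) = 1.
3 is placed in column 1, leaving (4,1) = 2.
Column 2 now contains 2; hence (4,2) = 3.
Column 4 now contains 2; hence (4,4) = 4.
Completed grid: 1 2 4 3 / 4 1 3 2 / 3 4 2 1 / 2 3 1 4.

3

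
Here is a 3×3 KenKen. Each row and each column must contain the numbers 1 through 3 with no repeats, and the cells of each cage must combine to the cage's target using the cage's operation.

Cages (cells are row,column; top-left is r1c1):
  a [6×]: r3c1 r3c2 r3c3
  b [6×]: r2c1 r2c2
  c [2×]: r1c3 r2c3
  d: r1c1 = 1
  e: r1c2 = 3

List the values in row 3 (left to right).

2 1 3

D is a freebie; hence r1c1 = 1.
Cage e is a single given cell, leaving r1c2 = 3.
1 is placed in row 1, leaving r1c3 = 2.
Column 2 now contains 3; hence r2c2 = 2.
2 is placed in column 3, leaving r2c3 = 1.
2 is placed in column 2, leaving r3c2 = 1.
Column 3 already has 1; hence r3c3 = 3.
Row 2 now contains 2, leaving r2c1 = 3.
3 is placed in row 3, which forces r3c1 = 2.
Completed grid: 1 3 2 / 3 2 1 / 2 1 3.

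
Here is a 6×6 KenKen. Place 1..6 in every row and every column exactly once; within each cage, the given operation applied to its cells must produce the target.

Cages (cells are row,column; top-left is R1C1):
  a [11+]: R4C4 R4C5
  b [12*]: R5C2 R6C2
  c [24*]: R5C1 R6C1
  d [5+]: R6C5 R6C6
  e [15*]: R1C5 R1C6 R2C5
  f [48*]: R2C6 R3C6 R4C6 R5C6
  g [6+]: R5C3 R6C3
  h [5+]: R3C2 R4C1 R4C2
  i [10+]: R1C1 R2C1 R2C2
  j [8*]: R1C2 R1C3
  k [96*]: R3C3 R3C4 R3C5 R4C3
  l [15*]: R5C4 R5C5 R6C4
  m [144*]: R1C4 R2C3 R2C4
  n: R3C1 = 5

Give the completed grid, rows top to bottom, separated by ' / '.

Cage m has product 144; hence R1C4 = 6.
Cage m needs product 144, so R2C3 = 6.
The 3 cells of cage m must have product 144, so R2C4 = 4.
Cage n is a single given cell, leaving R3C1 = 5.
Column 4 now contains 6, which forces R4C4 = 5.
Row 4 already has 5, so R4C5 = 6.
The 3 cells of cage i must have sum 10, so R2C2 = 5.
Cage k has product 96, leaving R3C5 = 4.
The 4 cells of cage k must have product 96, so R4C3 = 4.
The 3 cells of cage l must have product 15, leaving R5C5 = 5.
Cage j's pair has product 8, leaving R1C2 = 4.
Column 3 already has 4, which forces R1C3 = 2.
Cage e needs product 15, so R1C6 = 5.
Column 3 already has 2, so R3C3 = 3.
Row 3 now contains 3, so R3C4 = 2.
The 4 cells of cage f must have product 48, leaving R3C6 = 6.
Cage g's pair has sum 6, so R5C3 = 1.
Row 5 already has 1, which forces R5C4 = 3.
Cage f needs product 48; hence R5C6 = 4.
The two cells of cage g must have sum 6, so R6C3 = 5.
Column 4 now contains 3, so R6C4 = 1.
Row 1 now contains 2, so R1C1 = 3.
Row 1 already has 3, so R1C5 = 1.
Cage i has sum 10; hence R2C1 = 2.
Column 5 now contains 1, leaving R2C5 = 3.
2 is placed in row 2, leaving R2C6 = 1.
Row 3 already has 2, which forces R3C2 = 1.
Cage h has sum 5, so R4C1 = 1.
Cage h has sum 5, which forces R4C2 = 3.
1 is placed in column 6; hence R4C6 = 2.
Row 5 now contains 4, so R5C1 = 6.
Row 5 already has 6; hence R5C2 = 2.
Cage c's pair has product 24, which forces R6C1 = 4.
Column 2 now contains 2; hence R6C2 = 6.
Column 5 now contains 3, which forces R6C5 = 2.
Column 6 now contains 2, leaving R6C6 = 3.

3 4 2 6 1 5 / 2 5 6 4 3 1 / 5 1 3 2 4 6 / 1 3 4 5 6 2 / 6 2 1 3 5 4 / 4 6 5 1 2 3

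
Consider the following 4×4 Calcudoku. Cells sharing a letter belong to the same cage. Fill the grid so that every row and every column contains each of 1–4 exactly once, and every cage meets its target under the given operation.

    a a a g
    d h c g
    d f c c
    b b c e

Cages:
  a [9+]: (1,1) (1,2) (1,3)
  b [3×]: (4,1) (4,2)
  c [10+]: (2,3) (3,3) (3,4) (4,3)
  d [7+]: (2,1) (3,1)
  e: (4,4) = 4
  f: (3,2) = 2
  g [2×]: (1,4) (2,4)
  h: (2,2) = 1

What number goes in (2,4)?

2

Cage h is a single given cell, so (2,2) = 1.
1 is placed in row 2; hence (2,4) = 2.
Cage f is a single given cell, so (3,2) = 2.
Column 2 already has 1, leaving (4,2) = 3.
E is a freebie, so (4,4) = 4.
3 is placed in column 2; hence (1,2) = 4.
2 is placed in column 4; hence (1,4) = 1.
Column 4 now contains 1, so (3,4) = 3.
Row 4 now contains 3, so (4,1) = 1.
The 4 cells of cage c must have sum 10, which forces (4,3) = 2.
The 3 cells of cage a must have sum 9, leaving (1,1) = 2.
Column 3 already has 2, which forces (1,3) = 3.
Cage d's pair has sum 7, so (2,1) = 3.
Cage c needs sum 10, leaving (2,3) = 4.
3 is placed in row 3, leaving (3,1) = 4.
Cage c has sum 10, so (3,3) = 1.
Filled in: 2 4 3 1 / 3 1 4 2 / 4 2 1 3 / 1 3 2 4.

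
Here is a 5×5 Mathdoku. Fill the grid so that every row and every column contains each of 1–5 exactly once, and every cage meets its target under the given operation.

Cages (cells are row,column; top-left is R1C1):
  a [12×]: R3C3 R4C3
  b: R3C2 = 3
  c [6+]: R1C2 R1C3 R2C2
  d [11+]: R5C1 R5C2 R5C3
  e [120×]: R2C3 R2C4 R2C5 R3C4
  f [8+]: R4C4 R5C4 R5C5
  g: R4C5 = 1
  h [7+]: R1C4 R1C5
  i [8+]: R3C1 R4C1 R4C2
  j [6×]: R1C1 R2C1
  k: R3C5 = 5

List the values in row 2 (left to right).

Cage b is given, so R3C2 = 3.
Row 3 now contains 3; hence R3C3 = 4.
Cage k is given; hence R3C5 = 5.
Column 3 already has 4, leaving R4C3 = 3.
Cage g is a single given cell, leaving R4C5 = 1.
The 3 cells of cage c must have sum 6, which forces R1C2 = 4.
Cage c needs sum 6, so R1C3 = 1.
The 3 cells of cage c must have sum 6, which forces R2C2 = 1.
Cage e has product 120, leaving R2C3 = 5.
5 is placed in row 3, so R3C4 = 2.
5 is placed in column 3, so R5C3 = 2.
Row 5 now contains 2, so R5C5 = 3.
The two cells of cage h must have sum 7, which forces R1C4 = 5.
3 is placed in column 5, so R1C5 = 2.
Cage e has product 120; hence R2C4 = 3.
3 is placed in column 5; hence R2C5 = 4.
Row 3 already has 2, leaving R3C1 = 1.
The 3 cells of cage f must have sum 8, so R4C4 = 4.
The 3 cells of cage d must have sum 11, which forces R5C1 = 4.
Row 5 now contains 2, leaving R5C2 = 5.
Cage f needs sum 8; hence R5C4 = 1.
Row 1 already has 2, which forces R1C1 = 3.
3 is placed in row 2; hence R2C1 = 2.
Cage i needs sum 8, leaving R4C1 = 5.
Column 2 already has 5, leaving R4C2 = 2.
The full grid is 3 4 1 5 2 / 2 1 5 3 4 / 1 3 4 2 5 / 5 2 3 4 1 / 4 5 2 1 3.

2 1 5 3 4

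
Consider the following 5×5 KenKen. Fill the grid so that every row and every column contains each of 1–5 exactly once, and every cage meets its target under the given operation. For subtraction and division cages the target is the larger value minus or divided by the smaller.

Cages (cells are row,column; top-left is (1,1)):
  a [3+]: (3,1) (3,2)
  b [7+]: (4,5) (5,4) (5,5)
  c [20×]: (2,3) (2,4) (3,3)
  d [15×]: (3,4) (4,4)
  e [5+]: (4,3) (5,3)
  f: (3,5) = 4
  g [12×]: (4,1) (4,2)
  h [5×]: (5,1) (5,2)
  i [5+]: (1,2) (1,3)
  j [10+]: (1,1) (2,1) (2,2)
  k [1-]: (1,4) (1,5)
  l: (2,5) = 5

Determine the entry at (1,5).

Cage l is given, leaving (2,5) = 5.
F is a freebie, so (3,5) = 4.
Cage c has product 20; hence (3,3) = 5.
5 is placed in row 3, which forces (3,4) = 3.
Column 4 now contains 3, so (4,4) = 5.
Row 1 needs a 5, and only (1,1) is open for it.
Column 1 already has 5, which forces (5,1) = 1.
Cage h's pair has product 5, so (5,2) = 5.
1 is placed in column 1, leaving (3,1) = 2.
Cage a's pair has sum 3; hence (3,2) = 1.
Cage j has sum 10, leaving (2,1) = 3.
Cage j has sum 10; hence (2,2) = 2.
3 is placed in column 1, leaving (4,1) = 4.
4 is placed in row 4, leaving (4,2) = 3.
Column 2 already has 3, so (1,2) = 4.
The two cells of cage i must have sum 5, which forces (1,3) = 1.
1 is placed in row 1; hence (1,4) = 2.
Row 1 already has 2, leaving (1,5) = 3.
Column 3 already has 1, so (2,3) = 4.
Row 2 now contains 4, which forces (2,4) = 1.
Column 3 already has 1, so (4,3) = 2.
2 is placed in row 4, so (4,5) = 1.
Column 3 now contains 4, leaving (5,3) = 3.
Column 4 already has 2, which forces (5,4) = 4.
Column 5 already has 3; hence (5,5) = 2.
Completed grid: 5 4 1 2 3 / 3 2 4 1 5 / 2 1 5 3 4 / 4 3 2 5 1 / 1 5 3 4 2.

3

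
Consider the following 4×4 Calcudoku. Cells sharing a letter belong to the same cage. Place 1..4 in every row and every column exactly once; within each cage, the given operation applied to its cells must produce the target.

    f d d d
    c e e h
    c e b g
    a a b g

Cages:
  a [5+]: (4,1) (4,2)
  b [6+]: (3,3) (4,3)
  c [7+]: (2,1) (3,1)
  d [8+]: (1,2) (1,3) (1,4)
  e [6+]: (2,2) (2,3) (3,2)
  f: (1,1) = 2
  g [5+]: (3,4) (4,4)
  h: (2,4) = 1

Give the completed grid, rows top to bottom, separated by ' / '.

Cage f is a single given cell, leaving (1,1) = 2.
Cage h is a single given cell, which forces (2,4) = 1.
The 3 cells of cage e must have sum 6, which forces (3,2) = 1.
The 3 cells of cage d must have sum 8; hence (1,3) = 1.
Row 2 needs a 4, and only (2,1) is open for it.
4 is placed in column 1, which forces (3,1) = 3.
Row 3 now contains 3; hence (3,4) = 2.
Column 1 already has 3, so (4,1) = 1.
2 is placed in column 4, which forces (4,4) = 3.
Cage d has sum 8, leaving (1,2) = 3.
Column 4 already has 3, leaving (1,4) = 4.
Column 2 already has 3; hence (2,2) = 2.
2 is placed in row 2; hence (2,3) = 3.
Row 3 now contains 2, so (3,3) = 4.
Cage a's pair has sum 5, leaving (4,2) = 4.
The two cells of cage b must have sum 6; hence (4,3) = 2.

2 3 1 4 / 4 2 3 1 / 3 1 4 2 / 1 4 2 3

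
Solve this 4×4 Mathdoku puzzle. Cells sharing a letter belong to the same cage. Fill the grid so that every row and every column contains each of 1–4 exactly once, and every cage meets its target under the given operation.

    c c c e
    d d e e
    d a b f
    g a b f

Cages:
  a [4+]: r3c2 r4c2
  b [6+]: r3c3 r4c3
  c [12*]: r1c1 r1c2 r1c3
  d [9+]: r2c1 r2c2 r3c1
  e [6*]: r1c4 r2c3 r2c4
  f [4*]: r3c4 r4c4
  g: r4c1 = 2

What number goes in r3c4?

Cage g is a single given cell, so r4c1 = 2.
Row 4 now contains 2, leaving r4c3 = 4.
Row 4 now contains 4; hence r4c4 = 1.
Cage e has product 6; hence r2c3 = 1.
Cage a's pair has sum 4, so r3c2 = 1.
Column 3 now contains 4; hence r3c3 = 2.
1 is placed in column 4, so r3c4 = 4.
Row 4 already has 1, which forces r4c2 = 3.
Cage c needs product 12, which forces r1c1 = 1.
3 is placed in column 2, leaving r1c2 = 4.
Column 3 already has 1, leaving r1c3 = 3.
Row 1 already has 3, so r1c4 = 2.
Cage d has sum 9; hence r2c1 = 4.
The 3 cells of cage d must have sum 9, so r2c2 = 2.
2 is placed in column 4, which forces r2c4 = 3.
4 is placed in row 3, so r3c1 = 3.
Completed grid: 1 4 3 2 / 4 2 1 3 / 3 1 2 4 / 2 3 4 1.

4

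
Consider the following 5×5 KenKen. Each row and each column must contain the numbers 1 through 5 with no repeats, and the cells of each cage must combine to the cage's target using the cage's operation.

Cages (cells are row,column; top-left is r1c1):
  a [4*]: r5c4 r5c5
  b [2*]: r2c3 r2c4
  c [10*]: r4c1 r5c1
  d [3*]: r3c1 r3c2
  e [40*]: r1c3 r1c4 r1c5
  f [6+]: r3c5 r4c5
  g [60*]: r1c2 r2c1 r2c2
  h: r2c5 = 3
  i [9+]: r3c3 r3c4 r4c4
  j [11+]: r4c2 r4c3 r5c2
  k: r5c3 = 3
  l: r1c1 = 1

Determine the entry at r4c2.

L is a freebie, so r1c1 = 1.
Cage h is given, leaving r2c5 = 3.
Column 1 now contains 1, which forces r3c1 = 3.
Row 3 already has 3, which forces r3c2 = 1.
Cage k is given; hence r5c3 = 3.
The 3 cells of cage g must have product 60, leaving r1c2 = 3.
Row 4 needs a 1, and only r4c5 is open for it.
Cage f needs two cells with sum 6; hence r3c5 = 5.
Cage a's pair has product 4, which forces r5c4 = 1.
Column 5 already has 1, so r5c5 = 4.
Column 5 now contains 4, leaving r1c5 = 2.
Cage b needs two cells with product 2; hence r2c3 = 1.
1 is placed in column 4; hence r2c4 = 2.
Column 4 now contains 2; hence r3c4 = 4.
Cage i has sum 9, leaving r4c4 = 3.
The 3 cells of cage e must have product 40, so r1c3 = 4.
4 is placed in column 4, which forces r1c4 = 5.
Row 3 already has 4; hence r3c3 = 2.
Column 3 now contains 2, which forces r4c3 = 5.
Row 4 now contains 5; hence r4c1 = 2.
Cage j has sum 11; hence r4c2 = 4.
The two cells of cage c must have product 10, so r5c1 = 5.
The 3 cells of cage j must have sum 11, which forces r5c2 = 2.
5 is placed in column 1; hence r2c1 = 4.
4 is placed in column 2, leaving r2c2 = 5.
Filled in: 1 3 4 5 2 / 4 5 1 2 3 / 3 1 2 4 5 / 2 4 5 3 1 / 5 2 3 1 4.

4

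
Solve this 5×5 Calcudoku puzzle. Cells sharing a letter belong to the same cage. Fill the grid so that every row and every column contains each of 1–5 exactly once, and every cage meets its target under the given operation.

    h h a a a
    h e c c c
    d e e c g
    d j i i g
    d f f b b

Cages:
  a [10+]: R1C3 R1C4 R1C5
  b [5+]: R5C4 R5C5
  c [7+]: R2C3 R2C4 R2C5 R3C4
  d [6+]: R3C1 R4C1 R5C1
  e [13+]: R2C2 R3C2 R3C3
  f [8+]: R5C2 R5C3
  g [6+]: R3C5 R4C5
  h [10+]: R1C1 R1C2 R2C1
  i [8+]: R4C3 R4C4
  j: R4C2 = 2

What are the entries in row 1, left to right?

4 1 2 3 5

Cage c has sum 7, leaving R3C4 = 1.
J is a freebie, which forces R4C2 = 2.
Row 3 needs a 4, and only R3C3 is open for it.
Cage e needs sum 13, so R2C2 = 4.
Cage e has sum 13, which forces R3C2 = 5.
5 is placed in row 3, so R3C5 = 2.
Column 2 now contains 5; hence R5C2 = 3.
3 is placed in row 5, leaving R5C3 = 5.
3 is placed in row 5, so R5C5 = 1.
Cage h has sum 10; hence R1C1 = 4.
3 is placed in column 2; hence R1C2 = 1.
Cage h needs sum 10, which forces R2C1 = 5.
Cage c has sum 7, so R2C3 = 1.
Cage c needs sum 7, leaving R2C4 = 2.
1 is placed in column 5, which forces R2C5 = 3.
Row 3 now contains 2, which forces R3C1 = 3.
Cage d has sum 6, which forces R4C1 = 1.
5 is placed in column 3; hence R4C3 = 3.
Cage i needs two cells with sum 8; hence R4C4 = 5.
1 is placed in column 5, which forces R4C5 = 4.
Row 5 now contains 1, leaving R5C1 = 2.
Cage b's pair has sum 5, which forces R5C4 = 4.
Column 3 already has 3; hence R1C3 = 2.
Column 4 already has 5, so R1C4 = 3.
Column 5 already has 3, leaving R1C5 = 5.
Completed grid: 4 1 2 3 5 / 5 4 1 2 3 / 3 5 4 1 2 / 1 2 3 5 4 / 2 3 5 4 1.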